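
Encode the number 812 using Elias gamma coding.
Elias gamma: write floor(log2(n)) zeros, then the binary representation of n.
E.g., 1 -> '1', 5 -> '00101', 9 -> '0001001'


num_bits = floor(log2(812)) + 1 = 10
leading_zeros = num_bits - 1 = 9
binary(812) = 1100101100

Elias gamma(812) = '000000000' + '1100101100' = 0000000001100101100 (19 bits)


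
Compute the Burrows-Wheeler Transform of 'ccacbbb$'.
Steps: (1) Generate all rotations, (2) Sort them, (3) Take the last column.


Rotations (sorted):
  0: $ccacbbb -> last char: b
  1: acbbb$cc -> last char: c
  2: b$ccacbb -> last char: b
  3: bb$ccacb -> last char: b
  4: bbb$ccac -> last char: c
  5: cacbbb$c -> last char: c
  6: cbbb$cca -> last char: a
  7: ccacbbb$ -> last char: $


BWT = bcbbcca$


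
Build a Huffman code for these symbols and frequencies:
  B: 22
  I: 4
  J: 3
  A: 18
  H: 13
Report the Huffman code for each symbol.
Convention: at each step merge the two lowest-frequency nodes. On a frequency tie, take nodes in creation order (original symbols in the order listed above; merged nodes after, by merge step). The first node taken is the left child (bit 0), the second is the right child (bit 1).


Huffman tree construction:
Step 1: Merge J(3) + I(4) = 7
Step 2: Merge (J+I)(7) + H(13) = 20
Step 3: Merge A(18) + ((J+I)+H)(20) = 38
Step 4: Merge B(22) + (A+((J+I)+H))(38) = 60
Read each symbol's code off the tree from the root (left child = 0, right child = 1).

Codes:
  B: 0 (length 1)
  I: 1101 (length 4)
  J: 1100 (length 4)
  A: 10 (length 2)
  H: 111 (length 3)
Average code length: 125/60 = 2.0833 bits/symbol


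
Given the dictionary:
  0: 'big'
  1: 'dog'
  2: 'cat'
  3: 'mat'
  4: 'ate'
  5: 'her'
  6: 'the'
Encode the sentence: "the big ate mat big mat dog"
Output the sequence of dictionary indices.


Look up each word in the dictionary:
  'the' -> 6
  'big' -> 0
  'ate' -> 4
  'mat' -> 3
  'big' -> 0
  'mat' -> 3
  'dog' -> 1

Encoded: [6, 0, 4, 3, 0, 3, 1]


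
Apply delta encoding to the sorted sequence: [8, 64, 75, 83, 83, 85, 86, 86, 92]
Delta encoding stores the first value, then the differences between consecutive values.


First value: 8
Deltas:
  64 - 8 = 56
  75 - 64 = 11
  83 - 75 = 8
  83 - 83 = 0
  85 - 83 = 2
  86 - 85 = 1
  86 - 86 = 0
  92 - 86 = 6


Delta encoded: [8, 56, 11, 8, 0, 2, 1, 0, 6]


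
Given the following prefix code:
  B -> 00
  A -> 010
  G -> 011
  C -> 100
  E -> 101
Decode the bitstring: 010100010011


Decoding step by step:
Bits 010 -> A
Bits 100 -> C
Bits 010 -> A
Bits 011 -> G


Decoded message: ACAG


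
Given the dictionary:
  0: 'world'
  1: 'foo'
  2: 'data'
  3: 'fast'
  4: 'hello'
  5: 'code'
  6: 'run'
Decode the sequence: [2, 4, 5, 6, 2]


Look up each index in the dictionary:
  2 -> 'data'
  4 -> 'hello'
  5 -> 'code'
  6 -> 'run'
  2 -> 'data'

Decoded: "data hello code run data"


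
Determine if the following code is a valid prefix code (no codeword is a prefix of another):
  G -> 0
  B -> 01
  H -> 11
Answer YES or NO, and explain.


Checking each pair (does one codeword prefix another?):
  G='0' vs B='01': prefix -- VIOLATION

NO -- this is NOT a valid prefix code. G (0) is a prefix of B (01).


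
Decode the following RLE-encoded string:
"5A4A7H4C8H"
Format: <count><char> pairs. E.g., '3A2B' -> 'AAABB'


Expanding each <count><char> pair:
  5A -> 'AAAAA'
  4A -> 'AAAA'
  7H -> 'HHHHHHH'
  4C -> 'CCCC'
  8H -> 'HHHHHHHH'

Decoded = AAAAAAAAAHHHHHHHCCCCHHHHHHHH


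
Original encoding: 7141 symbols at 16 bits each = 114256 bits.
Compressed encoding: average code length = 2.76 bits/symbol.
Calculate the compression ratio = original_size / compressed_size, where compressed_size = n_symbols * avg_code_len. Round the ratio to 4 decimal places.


original_size = n_symbols * orig_bits = 7141 * 16 = 114256 bits
compressed_size = n_symbols * avg_code_len = 7141 * 2.76 = 19709.16 bits
ratio = original_size / compressed_size = 114256 / 19709.16 = 5.7971

Compression ratio = 5.7971


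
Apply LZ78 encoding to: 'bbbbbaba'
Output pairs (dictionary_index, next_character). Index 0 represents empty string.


LZ78 encoding steps:
Dictionary: {0: ''}
Step 1: w='' (idx 0), next='b' -> output (0, 'b'), add 'b' as idx 1
Step 2: w='b' (idx 1), next='b' -> output (1, 'b'), add 'bb' as idx 2
Step 3: w='bb' (idx 2), next='a' -> output (2, 'a'), add 'bba' as idx 3
Step 4: w='b' (idx 1), next='a' -> output (1, 'a'), add 'ba' as idx 4


Encoded: [(0, 'b'), (1, 'b'), (2, 'a'), (1, 'a')]


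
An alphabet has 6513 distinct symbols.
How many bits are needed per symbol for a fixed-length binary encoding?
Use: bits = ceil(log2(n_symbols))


log2(6513) = 12.6691
Bracket: 2^12 = 4096 < 6513 <= 2^13 = 8192
So ceil(log2(6513)) = 13

bits = ceil(log2(6513)) = ceil(12.6691) = 13 bits


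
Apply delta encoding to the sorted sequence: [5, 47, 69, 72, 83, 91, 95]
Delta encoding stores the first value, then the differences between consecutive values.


First value: 5
Deltas:
  47 - 5 = 42
  69 - 47 = 22
  72 - 69 = 3
  83 - 72 = 11
  91 - 83 = 8
  95 - 91 = 4


Delta encoded: [5, 42, 22, 3, 11, 8, 4]


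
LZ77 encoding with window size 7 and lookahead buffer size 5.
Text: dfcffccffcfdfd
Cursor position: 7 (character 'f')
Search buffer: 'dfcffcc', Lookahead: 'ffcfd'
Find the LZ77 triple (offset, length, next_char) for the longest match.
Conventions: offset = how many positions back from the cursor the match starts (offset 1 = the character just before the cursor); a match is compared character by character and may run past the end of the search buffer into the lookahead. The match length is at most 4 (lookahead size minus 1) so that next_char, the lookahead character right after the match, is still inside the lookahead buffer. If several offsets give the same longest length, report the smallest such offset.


Try each offset into the search buffer:
  offset=1 (pos 6, char 'c'): match length 0
  offset=2 (pos 5, char 'c'): match length 0
  offset=3 (pos 4, char 'f'): match length 1
  offset=4 (pos 3, char 'f'): match length 3
  offset=5 (pos 2, char 'c'): match length 0
  offset=6 (pos 1, char 'f'): match length 1
  offset=7 (pos 0, char 'd'): match length 0
Longest match has length 3 at offset 4.
next_char = character at position 7 + 3 = 10 -> 'f'

Best match: offset=4, length=3 (matching 'ffc' starting at position 3)
LZ77 triple: (4, 3, 'f')


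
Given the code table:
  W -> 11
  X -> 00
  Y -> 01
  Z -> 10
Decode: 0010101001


Decoding:
00 -> X
10 -> Z
10 -> Z
10 -> Z
01 -> Y


Result: XZZZY


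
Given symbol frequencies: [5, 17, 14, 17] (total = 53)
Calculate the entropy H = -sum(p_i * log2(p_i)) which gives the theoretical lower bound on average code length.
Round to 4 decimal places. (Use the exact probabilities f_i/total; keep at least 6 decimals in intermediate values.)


Per-symbol terms -p_i * log2(p_i) with p_i = f_i/53:
  p = 5/53 = 0.094340: log2(p) = -3.405992, -p*log2(p) = 0.321320
  p = 17/53 = 0.320755: log2(p) = -1.640458, -p*log2(p) = 0.526185
  p = 14/53 = 0.264151: log2(p) = -1.920566, -p*log2(p) = 0.507319
  p = 17/53 = 0.320755: log2(p) = -1.640458, -p*log2(p) = 0.526185
H = 0.321320 + 0.526185 + 0.507319 + 0.526185 = 1.881009

H = 1.881 bits/symbol


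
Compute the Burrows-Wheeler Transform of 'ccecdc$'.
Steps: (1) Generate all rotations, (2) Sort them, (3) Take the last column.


Rotations (sorted):
  0: $ccecdc -> last char: c
  1: c$ccecd -> last char: d
  2: ccecdc$ -> last char: $
  3: cdc$cce -> last char: e
  4: cecdc$c -> last char: c
  5: dc$ccec -> last char: c
  6: ecdc$cc -> last char: c


BWT = cd$eccc


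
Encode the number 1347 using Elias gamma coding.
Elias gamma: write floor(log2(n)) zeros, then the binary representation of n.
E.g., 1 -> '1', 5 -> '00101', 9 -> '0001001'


num_bits = floor(log2(1347)) + 1 = 11
leading_zeros = num_bits - 1 = 10
binary(1347) = 10101000011

Elias gamma(1347) = '0000000000' + '10101000011' = 000000000010101000011 (21 bits)


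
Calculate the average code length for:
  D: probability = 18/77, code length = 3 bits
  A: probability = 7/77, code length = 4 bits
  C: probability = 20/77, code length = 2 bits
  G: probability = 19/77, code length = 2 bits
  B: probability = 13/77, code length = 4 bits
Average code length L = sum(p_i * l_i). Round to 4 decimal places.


Weighted contributions p_i * l_i:
  D: (18/77) * 3 = 54/77
  A: (7/77) * 4 = 28/77
  C: (20/77) * 2 = 40/77
  G: (19/77) * 2 = 38/77
  B: (13/77) * 4 = 52/77
Sum = (54 + 28 + 40 + 38 + 52)/77 = 212/77

L = 212/77 = 2.7532 bits/symbol


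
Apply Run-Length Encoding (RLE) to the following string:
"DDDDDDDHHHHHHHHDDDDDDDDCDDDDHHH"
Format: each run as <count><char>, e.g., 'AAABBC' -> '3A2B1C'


Scanning runs left to right:
  i=0: run of 'D' x 7 -> '7D'
  i=7: run of 'H' x 8 -> '8H'
  i=15: run of 'D' x 8 -> '8D'
  i=23: run of 'C' x 1 -> '1C'
  i=24: run of 'D' x 4 -> '4D'
  i=28: run of 'H' x 3 -> '3H'

RLE = 7D8H8D1C4D3H


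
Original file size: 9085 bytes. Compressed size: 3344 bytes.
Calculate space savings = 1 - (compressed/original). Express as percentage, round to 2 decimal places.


ratio = compressed/original = 3344/9085 = 0.368079
savings = 1 - ratio = 1 - 0.368079 = 0.631921
as a percentage: 0.631921 * 100 = 63.19%

Space savings = 1 - 3344/9085 = 63.19%


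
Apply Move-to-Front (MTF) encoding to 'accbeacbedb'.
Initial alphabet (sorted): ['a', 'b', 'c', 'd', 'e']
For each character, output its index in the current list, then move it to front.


MTF encoding:
'a': index 0 in ['a', 'b', 'c', 'd', 'e'] -> ['a', 'b', 'c', 'd', 'e']
'c': index 2 in ['a', 'b', 'c', 'd', 'e'] -> ['c', 'a', 'b', 'd', 'e']
'c': index 0 in ['c', 'a', 'b', 'd', 'e'] -> ['c', 'a', 'b', 'd', 'e']
'b': index 2 in ['c', 'a', 'b', 'd', 'e'] -> ['b', 'c', 'a', 'd', 'e']
'e': index 4 in ['b', 'c', 'a', 'd', 'e'] -> ['e', 'b', 'c', 'a', 'd']
'a': index 3 in ['e', 'b', 'c', 'a', 'd'] -> ['a', 'e', 'b', 'c', 'd']
'c': index 3 in ['a', 'e', 'b', 'c', 'd'] -> ['c', 'a', 'e', 'b', 'd']
'b': index 3 in ['c', 'a', 'e', 'b', 'd'] -> ['b', 'c', 'a', 'e', 'd']
'e': index 3 in ['b', 'c', 'a', 'e', 'd'] -> ['e', 'b', 'c', 'a', 'd']
'd': index 4 in ['e', 'b', 'c', 'a', 'd'] -> ['d', 'e', 'b', 'c', 'a']
'b': index 2 in ['d', 'e', 'b', 'c', 'a'] -> ['b', 'd', 'e', 'c', 'a']


Output: [0, 2, 0, 2, 4, 3, 3, 3, 3, 4, 2]


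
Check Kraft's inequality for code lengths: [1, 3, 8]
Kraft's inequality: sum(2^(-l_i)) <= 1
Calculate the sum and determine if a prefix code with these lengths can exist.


Sum = 2^(-1) + 2^(-3) + 2^(-8)
    = 0.5 + 0.125 + 0.00390625
    = 161/256 = 0.62890625
Since 0.62890625 <= 1, Kraft's inequality IS satisfied.
A prefix code with these lengths CAN exist.

Kraft sum = 0.62890625. Satisfied.


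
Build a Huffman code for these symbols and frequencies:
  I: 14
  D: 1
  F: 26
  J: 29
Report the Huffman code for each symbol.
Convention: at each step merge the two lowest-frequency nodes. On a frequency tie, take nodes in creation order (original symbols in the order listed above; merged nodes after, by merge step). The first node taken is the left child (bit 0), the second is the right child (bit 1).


Huffman tree construction:
Step 1: Merge D(1) + I(14) = 15
Step 2: Merge (D+I)(15) + F(26) = 41
Step 3: Merge J(29) + ((D+I)+F)(41) = 70
Read each symbol's code off the tree from the root (left child = 0, right child = 1).

Codes:
  I: 101 (length 3)
  D: 100 (length 3)
  F: 11 (length 2)
  J: 0 (length 1)
Average code length: 126/70 = 1.8000 bits/symbol


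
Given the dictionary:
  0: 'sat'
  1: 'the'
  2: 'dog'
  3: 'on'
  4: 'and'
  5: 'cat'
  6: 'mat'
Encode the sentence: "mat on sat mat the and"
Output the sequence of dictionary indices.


Look up each word in the dictionary:
  'mat' -> 6
  'on' -> 3
  'sat' -> 0
  'mat' -> 6
  'the' -> 1
  'and' -> 4

Encoded: [6, 3, 0, 6, 1, 4]


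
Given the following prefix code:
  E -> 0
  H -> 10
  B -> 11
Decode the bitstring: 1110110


Decoding step by step:
Bits 11 -> B
Bits 10 -> H
Bits 11 -> B
Bits 0 -> E


Decoded message: BHBE


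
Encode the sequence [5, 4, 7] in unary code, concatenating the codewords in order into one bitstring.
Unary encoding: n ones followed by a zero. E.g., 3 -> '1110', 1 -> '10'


Encode each number as n ones followed by a terminating 0:
  5 -> 111110 (6 bits)
  4 -> 11110 (5 bits)
  7 -> 11111110 (8 bits)
Total length = 6 + 5 + 8 = 19 bits.

Unary([5, 4, 7]) = 1111101111011111110 (19 bits)


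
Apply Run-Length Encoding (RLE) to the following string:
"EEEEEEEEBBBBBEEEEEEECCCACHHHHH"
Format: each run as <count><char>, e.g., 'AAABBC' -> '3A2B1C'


Scanning runs left to right:
  i=0: run of 'E' x 8 -> '8E'
  i=8: run of 'B' x 5 -> '5B'
  i=13: run of 'E' x 7 -> '7E'
  i=20: run of 'C' x 3 -> '3C'
  i=23: run of 'A' x 1 -> '1A'
  i=24: run of 'C' x 1 -> '1C'
  i=25: run of 'H' x 5 -> '5H'

RLE = 8E5B7E3C1A1C5H


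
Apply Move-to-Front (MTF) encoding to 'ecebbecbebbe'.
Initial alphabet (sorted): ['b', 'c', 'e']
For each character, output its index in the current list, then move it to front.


MTF encoding:
'e': index 2 in ['b', 'c', 'e'] -> ['e', 'b', 'c']
'c': index 2 in ['e', 'b', 'c'] -> ['c', 'e', 'b']
'e': index 1 in ['c', 'e', 'b'] -> ['e', 'c', 'b']
'b': index 2 in ['e', 'c', 'b'] -> ['b', 'e', 'c']
'b': index 0 in ['b', 'e', 'c'] -> ['b', 'e', 'c']
'e': index 1 in ['b', 'e', 'c'] -> ['e', 'b', 'c']
'c': index 2 in ['e', 'b', 'c'] -> ['c', 'e', 'b']
'b': index 2 in ['c', 'e', 'b'] -> ['b', 'c', 'e']
'e': index 2 in ['b', 'c', 'e'] -> ['e', 'b', 'c']
'b': index 1 in ['e', 'b', 'c'] -> ['b', 'e', 'c']
'b': index 0 in ['b', 'e', 'c'] -> ['b', 'e', 'c']
'e': index 1 in ['b', 'e', 'c'] -> ['e', 'b', 'c']


Output: [2, 2, 1, 2, 0, 1, 2, 2, 2, 1, 0, 1]


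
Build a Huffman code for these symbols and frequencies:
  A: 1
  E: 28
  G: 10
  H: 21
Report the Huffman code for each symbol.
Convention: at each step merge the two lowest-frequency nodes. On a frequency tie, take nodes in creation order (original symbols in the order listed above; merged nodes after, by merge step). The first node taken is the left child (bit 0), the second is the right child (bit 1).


Huffman tree construction:
Step 1: Merge A(1) + G(10) = 11
Step 2: Merge (A+G)(11) + H(21) = 32
Step 3: Merge E(28) + ((A+G)+H)(32) = 60
Read each symbol's code off the tree from the root (left child = 0, right child = 1).

Codes:
  A: 100 (length 3)
  E: 0 (length 1)
  G: 101 (length 3)
  H: 11 (length 2)
Average code length: 103/60 = 1.7167 bits/symbol


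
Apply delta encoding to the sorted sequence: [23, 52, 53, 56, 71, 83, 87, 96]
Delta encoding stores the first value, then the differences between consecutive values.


First value: 23
Deltas:
  52 - 23 = 29
  53 - 52 = 1
  56 - 53 = 3
  71 - 56 = 15
  83 - 71 = 12
  87 - 83 = 4
  96 - 87 = 9


Delta encoded: [23, 29, 1, 3, 15, 12, 4, 9]


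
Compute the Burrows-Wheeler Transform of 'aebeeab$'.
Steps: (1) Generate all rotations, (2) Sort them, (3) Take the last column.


Rotations (sorted):
  0: $aebeeab -> last char: b
  1: ab$aebee -> last char: e
  2: aebeeab$ -> last char: $
  3: b$aebeea -> last char: a
  4: beeab$ae -> last char: e
  5: eab$aebe -> last char: e
  6: ebeeab$a -> last char: a
  7: eeab$aeb -> last char: b


BWT = be$aeeab


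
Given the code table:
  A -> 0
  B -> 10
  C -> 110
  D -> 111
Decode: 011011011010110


Decoding:
0 -> A
110 -> C
110 -> C
110 -> C
10 -> B
110 -> C


Result: ACCCBC


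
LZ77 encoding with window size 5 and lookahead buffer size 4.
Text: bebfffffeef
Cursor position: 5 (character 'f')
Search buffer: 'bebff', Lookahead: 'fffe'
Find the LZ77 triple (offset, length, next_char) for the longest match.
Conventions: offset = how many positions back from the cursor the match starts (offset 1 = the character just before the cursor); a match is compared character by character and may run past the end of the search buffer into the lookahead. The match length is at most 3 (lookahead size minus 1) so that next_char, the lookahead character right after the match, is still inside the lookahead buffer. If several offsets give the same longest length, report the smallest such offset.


Try each offset into the search buffer:
  offset=1 (pos 4, char 'f'): match length 3
  offset=2 (pos 3, char 'f'): match length 3
  offset=3 (pos 2, char 'b'): match length 0
  offset=4 (pos 1, char 'e'): match length 0
  offset=5 (pos 0, char 'b'): match length 0
Longest match has length 3, found at offsets 1, 2; take the smallest, offset 1.
next_char = character at position 5 + 3 = 8 -> 'e'

Best match: offset=1, length=3 (matching 'fff' starting at position 4)
LZ77 triple: (1, 3, 'e')


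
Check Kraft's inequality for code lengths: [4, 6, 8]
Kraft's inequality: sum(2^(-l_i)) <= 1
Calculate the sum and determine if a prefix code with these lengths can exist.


Sum = 2^(-4) + 2^(-6) + 2^(-8)
    = 0.0625 + 0.015625 + 0.00390625
    = 21/256 = 0.08203125
Since 0.08203125 <= 1, Kraft's inequality IS satisfied.
A prefix code with these lengths CAN exist.

Kraft sum = 0.08203125. Satisfied.


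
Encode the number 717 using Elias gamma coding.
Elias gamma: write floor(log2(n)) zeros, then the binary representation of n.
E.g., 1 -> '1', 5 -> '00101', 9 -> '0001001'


num_bits = floor(log2(717)) + 1 = 10
leading_zeros = num_bits - 1 = 9
binary(717) = 1011001101

Elias gamma(717) = '000000000' + '1011001101' = 0000000001011001101 (19 bits)


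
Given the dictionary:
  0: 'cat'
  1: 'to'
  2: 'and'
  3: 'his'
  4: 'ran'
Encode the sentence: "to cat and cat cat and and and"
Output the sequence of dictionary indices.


Look up each word in the dictionary:
  'to' -> 1
  'cat' -> 0
  'and' -> 2
  'cat' -> 0
  'cat' -> 0
  'and' -> 2
  'and' -> 2
  'and' -> 2

Encoded: [1, 0, 2, 0, 0, 2, 2, 2]


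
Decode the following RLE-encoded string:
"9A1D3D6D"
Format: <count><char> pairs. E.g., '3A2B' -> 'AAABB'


Expanding each <count><char> pair:
  9A -> 'AAAAAAAAA'
  1D -> 'D'
  3D -> 'DDD'
  6D -> 'DDDDDD'

Decoded = AAAAAAAAADDDDDDDDDD


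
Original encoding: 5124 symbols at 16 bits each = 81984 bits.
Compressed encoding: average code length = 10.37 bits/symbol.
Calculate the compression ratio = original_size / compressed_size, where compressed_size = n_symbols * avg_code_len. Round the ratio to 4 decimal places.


original_size = n_symbols * orig_bits = 5124 * 16 = 81984 bits
compressed_size = n_symbols * avg_code_len = 5124 * 10.37 = 53135.88 bits
ratio = original_size / compressed_size = 81984 / 53135.88 = 1.5429

Compression ratio = 1.5429


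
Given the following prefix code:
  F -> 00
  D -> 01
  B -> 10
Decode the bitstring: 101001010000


Decoding step by step:
Bits 10 -> B
Bits 10 -> B
Bits 01 -> D
Bits 01 -> D
Bits 00 -> F
Bits 00 -> F


Decoded message: BBDDFF


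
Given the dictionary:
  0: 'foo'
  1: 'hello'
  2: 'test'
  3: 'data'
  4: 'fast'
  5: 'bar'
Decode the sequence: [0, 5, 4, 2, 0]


Look up each index in the dictionary:
  0 -> 'foo'
  5 -> 'bar'
  4 -> 'fast'
  2 -> 'test'
  0 -> 'foo'

Decoded: "foo bar fast test foo"


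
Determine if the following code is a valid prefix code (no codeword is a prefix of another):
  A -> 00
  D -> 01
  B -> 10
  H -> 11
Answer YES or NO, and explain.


Checking each pair (does one codeword prefix another?):
  A='00' vs D='01': no prefix
  A='00' vs B='10': no prefix
  A='00' vs H='11': no prefix
  D='01' vs A='00': no prefix
  D='01' vs B='10': no prefix
  D='01' vs H='11': no prefix
  B='10' vs A='00': no prefix
  B='10' vs D='01': no prefix
  B='10' vs H='11': no prefix
  H='11' vs A='00': no prefix
  H='11' vs D='01': no prefix
  H='11' vs B='10': no prefix
No violation found over all pairs.

YES -- this is a valid prefix code. No codeword is a prefix of any other codeword.


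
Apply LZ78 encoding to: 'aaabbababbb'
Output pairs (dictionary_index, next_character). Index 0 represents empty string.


LZ78 encoding steps:
Dictionary: {0: ''}
Step 1: w='' (idx 0), next='a' -> output (0, 'a'), add 'a' as idx 1
Step 2: w='a' (idx 1), next='a' -> output (1, 'a'), add 'aa' as idx 2
Step 3: w='' (idx 0), next='b' -> output (0, 'b'), add 'b' as idx 3
Step 4: w='b' (idx 3), next='a' -> output (3, 'a'), add 'ba' as idx 4
Step 5: w='ba' (idx 4), next='b' -> output (4, 'b'), add 'bab' as idx 5
Step 6: w='b' (idx 3), next='b' -> output (3, 'b'), add 'bb' as idx 6


Encoded: [(0, 'a'), (1, 'a'), (0, 'b'), (3, 'a'), (4, 'b'), (3, 'b')]


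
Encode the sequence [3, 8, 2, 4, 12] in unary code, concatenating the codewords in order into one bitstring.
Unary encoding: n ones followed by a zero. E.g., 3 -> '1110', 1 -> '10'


Encode each number as n ones followed by a terminating 0:
  3 -> 1110 (4 bits)
  8 -> 111111110 (9 bits)
  2 -> 110 (3 bits)
  4 -> 11110 (5 bits)
  12 -> 1111111111110 (13 bits)
Total length = 4 + 9 + 3 + 5 + 13 = 34 bits.

Unary([3, 8, 2, 4, 12]) = 1110111111110110111101111111111110 (34 bits)


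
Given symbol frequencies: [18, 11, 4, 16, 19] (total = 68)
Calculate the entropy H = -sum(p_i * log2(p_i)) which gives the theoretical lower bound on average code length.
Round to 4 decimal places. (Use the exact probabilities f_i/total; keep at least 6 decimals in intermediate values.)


Per-symbol terms -p_i * log2(p_i) with p_i = f_i/68:
  p = 18/68 = 0.264706: log2(p) = -1.917538, -p*log2(p) = 0.507584
  p = 11/68 = 0.161765: log2(p) = -2.628031, -p*log2(p) = 0.425123
  p = 4/68 = 0.058824: log2(p) = -4.087463, -p*log2(p) = 0.240439
  p = 16/68 = 0.235294: log2(p) = -2.087463, -p*log2(p) = 0.491168
  p = 19/68 = 0.279412: log2(p) = -1.839535, -p*log2(p) = 0.513988
H = 0.507584 + 0.425123 + 0.240439 + 0.491168 + 0.513988 = 2.178302

H = 2.1783 bits/symbol


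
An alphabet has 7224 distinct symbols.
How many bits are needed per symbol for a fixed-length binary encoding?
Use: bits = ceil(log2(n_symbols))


log2(7224) = 12.8186
Bracket: 2^12 = 4096 < 7224 <= 2^13 = 8192
So ceil(log2(7224)) = 13

bits = ceil(log2(7224)) = ceil(12.8186) = 13 bits


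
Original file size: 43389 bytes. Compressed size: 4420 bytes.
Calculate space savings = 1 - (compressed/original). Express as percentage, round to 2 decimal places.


ratio = compressed/original = 4420/43389 = 0.101869
savings = 1 - ratio = 1 - 0.101869 = 0.898131
as a percentage: 0.898131 * 100 = 89.81%

Space savings = 1 - 4420/43389 = 89.81%


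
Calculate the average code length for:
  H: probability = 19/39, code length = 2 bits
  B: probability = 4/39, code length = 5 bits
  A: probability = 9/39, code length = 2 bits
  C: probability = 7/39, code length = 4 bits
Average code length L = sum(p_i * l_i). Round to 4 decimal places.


Weighted contributions p_i * l_i:
  H: (19/39) * 2 = 38/39
  B: (4/39) * 5 = 20/39
  A: (9/39) * 2 = 18/39
  C: (7/39) * 4 = 28/39
Sum = (38 + 20 + 18 + 28)/39 = 104/39

L = 104/39 = 2.6667 bits/symbol


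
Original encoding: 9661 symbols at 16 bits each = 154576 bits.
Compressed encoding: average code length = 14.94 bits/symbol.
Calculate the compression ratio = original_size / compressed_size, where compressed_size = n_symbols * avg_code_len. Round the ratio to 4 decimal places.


original_size = n_symbols * orig_bits = 9661 * 16 = 154576 bits
compressed_size = n_symbols * avg_code_len = 9661 * 14.94 = 144335.34 bits
ratio = original_size / compressed_size = 154576 / 144335.34 = 1.071

Compression ratio = 1.071


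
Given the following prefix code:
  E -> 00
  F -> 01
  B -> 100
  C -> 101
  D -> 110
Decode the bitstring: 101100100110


Decoding step by step:
Bits 101 -> C
Bits 100 -> B
Bits 100 -> B
Bits 110 -> D


Decoded message: CBBD


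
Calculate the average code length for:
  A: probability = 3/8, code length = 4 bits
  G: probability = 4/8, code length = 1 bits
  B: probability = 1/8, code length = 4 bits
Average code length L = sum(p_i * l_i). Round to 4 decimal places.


Weighted contributions p_i * l_i:
  A: (3/8) * 4 = 12/8
  G: (4/8) * 1 = 4/8
  B: (1/8) * 4 = 4/8
Sum = (12 + 4 + 4)/8 = 20/8

L = 20/8 = 2.5000 bits/symbol


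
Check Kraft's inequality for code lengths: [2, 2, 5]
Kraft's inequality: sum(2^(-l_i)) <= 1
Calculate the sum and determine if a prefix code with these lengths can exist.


Sum = 2^(-2) + 2^(-2) + 2^(-5)
    = 0.25 + 0.25 + 0.03125
    = 17/32 = 0.53125
Since 0.53125 <= 1, Kraft's inequality IS satisfied.
A prefix code with these lengths CAN exist.

Kraft sum = 0.53125. Satisfied.


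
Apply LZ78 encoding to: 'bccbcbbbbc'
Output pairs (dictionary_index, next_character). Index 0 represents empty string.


LZ78 encoding steps:
Dictionary: {0: ''}
Step 1: w='' (idx 0), next='b' -> output (0, 'b'), add 'b' as idx 1
Step 2: w='' (idx 0), next='c' -> output (0, 'c'), add 'c' as idx 2
Step 3: w='c' (idx 2), next='b' -> output (2, 'b'), add 'cb' as idx 3
Step 4: w='cb' (idx 3), next='b' -> output (3, 'b'), add 'cbb' as idx 4
Step 5: w='b' (idx 1), next='b' -> output (1, 'b'), add 'bb' as idx 5
Step 6: w='c' (idx 2), end of input -> output (2, '')


Encoded: [(0, 'b'), (0, 'c'), (2, 'b'), (3, 'b'), (1, 'b'), (2, '')]


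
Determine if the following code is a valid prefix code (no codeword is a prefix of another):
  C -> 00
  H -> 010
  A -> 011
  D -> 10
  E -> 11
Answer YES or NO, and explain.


Checking each pair (does one codeword prefix another?):
  C='00' vs H='010': no prefix
  C='00' vs A='011': no prefix
  C='00' vs D='10': no prefix
  C='00' vs E='11': no prefix
  H='010' vs C='00': no prefix
  H='010' vs A='011': no prefix
  H='010' vs D='10': no prefix
  H='010' vs E='11': no prefix
  A='011' vs C='00': no prefix
  A='011' vs H='010': no prefix
  A='011' vs D='10': no prefix
  A='011' vs E='11': no prefix
  D='10' vs C='00': no prefix
  D='10' vs H='010': no prefix
  D='10' vs A='011': no prefix
  D='10' vs E='11': no prefix
  E='11' vs C='00': no prefix
  E='11' vs H='010': no prefix
  E='11' vs A='011': no prefix
  E='11' vs D='10': no prefix
No violation found over all pairs.

YES -- this is a valid prefix code. No codeword is a prefix of any other codeword.


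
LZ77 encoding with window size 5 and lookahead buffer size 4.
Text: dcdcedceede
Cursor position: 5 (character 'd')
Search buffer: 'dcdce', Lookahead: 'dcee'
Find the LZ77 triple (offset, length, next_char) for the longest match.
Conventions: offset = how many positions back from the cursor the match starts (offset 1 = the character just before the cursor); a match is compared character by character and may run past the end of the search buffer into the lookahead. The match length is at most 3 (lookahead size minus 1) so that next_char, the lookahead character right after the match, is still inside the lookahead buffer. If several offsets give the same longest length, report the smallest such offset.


Try each offset into the search buffer:
  offset=1 (pos 4, char 'e'): match length 0
  offset=2 (pos 3, char 'c'): match length 0
  offset=3 (pos 2, char 'd'): match length 3
  offset=4 (pos 1, char 'c'): match length 0
  offset=5 (pos 0, char 'd'): match length 2
Longest match has length 3 at offset 3.
next_char = character at position 5 + 3 = 8 -> 'e'

Best match: offset=3, length=3 (matching 'dce' starting at position 2)
LZ77 triple: (3, 3, 'e')


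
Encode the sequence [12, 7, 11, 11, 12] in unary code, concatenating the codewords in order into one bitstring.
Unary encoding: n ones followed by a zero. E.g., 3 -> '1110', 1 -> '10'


Encode each number as n ones followed by a terminating 0:
  12 -> 1111111111110 (13 bits)
  7 -> 11111110 (8 bits)
  11 -> 111111111110 (12 bits)
  11 -> 111111111110 (12 bits)
  12 -> 1111111111110 (13 bits)
Total length = 13 + 8 + 12 + 12 + 13 = 58 bits.

Unary([12, 7, 11, 11, 12]) = 1111111111110111111101111111111101111111111101111111111110 (58 bits)


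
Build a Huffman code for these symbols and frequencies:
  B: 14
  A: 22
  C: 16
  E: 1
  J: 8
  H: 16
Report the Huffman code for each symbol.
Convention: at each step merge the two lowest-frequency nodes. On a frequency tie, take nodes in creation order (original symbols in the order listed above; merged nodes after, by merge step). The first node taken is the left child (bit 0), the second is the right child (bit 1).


Huffman tree construction:
Step 1: Merge E(1) + J(8) = 9
Step 2: Merge (E+J)(9) + B(14) = 23
Step 3: Merge C(16) + H(16) = 32
Step 4: Merge A(22) + ((E+J)+B)(23) = 45
Step 5: Merge (C+H)(32) + (A+((E+J)+B))(45) = 77
Read each symbol's code off the tree from the root (left child = 0, right child = 1).

Codes:
  B: 111 (length 3)
  A: 10 (length 2)
  C: 00 (length 2)
  E: 1100 (length 4)
  J: 1101 (length 4)
  H: 01 (length 2)
Average code length: 186/77 = 2.4156 bits/symbol


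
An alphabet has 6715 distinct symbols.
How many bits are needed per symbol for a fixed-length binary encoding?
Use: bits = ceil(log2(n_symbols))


log2(6715) = 12.7132
Bracket: 2^12 = 4096 < 6715 <= 2^13 = 8192
So ceil(log2(6715)) = 13

bits = ceil(log2(6715)) = ceil(12.7132) = 13 bits


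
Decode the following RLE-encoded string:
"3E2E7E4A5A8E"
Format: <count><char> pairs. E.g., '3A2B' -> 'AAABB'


Expanding each <count><char> pair:
  3E -> 'EEE'
  2E -> 'EE'
  7E -> 'EEEEEEE'
  4A -> 'AAAA'
  5A -> 'AAAAA'
  8E -> 'EEEEEEEE'

Decoded = EEEEEEEEEEEEAAAAAAAAAEEEEEEEE


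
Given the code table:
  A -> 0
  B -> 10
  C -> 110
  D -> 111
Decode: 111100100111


Decoding:
111 -> D
10 -> B
0 -> A
10 -> B
0 -> A
111 -> D


Result: DBABAD


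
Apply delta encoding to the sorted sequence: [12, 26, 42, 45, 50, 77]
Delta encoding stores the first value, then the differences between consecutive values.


First value: 12
Deltas:
  26 - 12 = 14
  42 - 26 = 16
  45 - 42 = 3
  50 - 45 = 5
  77 - 50 = 27


Delta encoded: [12, 14, 16, 3, 5, 27]


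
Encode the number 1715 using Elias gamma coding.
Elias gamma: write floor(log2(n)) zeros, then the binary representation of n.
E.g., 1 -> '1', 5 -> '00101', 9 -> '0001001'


num_bits = floor(log2(1715)) + 1 = 11
leading_zeros = num_bits - 1 = 10
binary(1715) = 11010110011

Elias gamma(1715) = '0000000000' + '11010110011' = 000000000011010110011 (21 bits)


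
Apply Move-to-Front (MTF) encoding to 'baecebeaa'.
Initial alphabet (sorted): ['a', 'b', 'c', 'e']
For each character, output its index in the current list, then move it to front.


MTF encoding:
'b': index 1 in ['a', 'b', 'c', 'e'] -> ['b', 'a', 'c', 'e']
'a': index 1 in ['b', 'a', 'c', 'e'] -> ['a', 'b', 'c', 'e']
'e': index 3 in ['a', 'b', 'c', 'e'] -> ['e', 'a', 'b', 'c']
'c': index 3 in ['e', 'a', 'b', 'c'] -> ['c', 'e', 'a', 'b']
'e': index 1 in ['c', 'e', 'a', 'b'] -> ['e', 'c', 'a', 'b']
'b': index 3 in ['e', 'c', 'a', 'b'] -> ['b', 'e', 'c', 'a']
'e': index 1 in ['b', 'e', 'c', 'a'] -> ['e', 'b', 'c', 'a']
'a': index 3 in ['e', 'b', 'c', 'a'] -> ['a', 'e', 'b', 'c']
'a': index 0 in ['a', 'e', 'b', 'c'] -> ['a', 'e', 'b', 'c']


Output: [1, 1, 3, 3, 1, 3, 1, 3, 0]


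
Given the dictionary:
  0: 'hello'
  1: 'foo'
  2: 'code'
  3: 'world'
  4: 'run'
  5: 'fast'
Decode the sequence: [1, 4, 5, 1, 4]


Look up each index in the dictionary:
  1 -> 'foo'
  4 -> 'run'
  5 -> 'fast'
  1 -> 'foo'
  4 -> 'run'

Decoded: "foo run fast foo run"


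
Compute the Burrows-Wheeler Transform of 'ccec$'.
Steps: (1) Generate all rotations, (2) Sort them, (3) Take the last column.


Rotations (sorted):
  0: $ccec -> last char: c
  1: c$cce -> last char: e
  2: ccec$ -> last char: $
  3: cec$c -> last char: c
  4: ec$cc -> last char: c


BWT = ce$cc


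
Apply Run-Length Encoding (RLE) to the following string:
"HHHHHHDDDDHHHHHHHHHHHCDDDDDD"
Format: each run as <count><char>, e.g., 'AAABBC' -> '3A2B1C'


Scanning runs left to right:
  i=0: run of 'H' x 6 -> '6H'
  i=6: run of 'D' x 4 -> '4D'
  i=10: run of 'H' x 11 -> '11H'
  i=21: run of 'C' x 1 -> '1C'
  i=22: run of 'D' x 6 -> '6D'

RLE = 6H4D11H1C6D


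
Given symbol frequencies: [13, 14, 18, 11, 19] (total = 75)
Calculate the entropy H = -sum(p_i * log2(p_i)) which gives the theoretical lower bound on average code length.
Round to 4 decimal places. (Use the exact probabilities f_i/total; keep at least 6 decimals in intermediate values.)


Per-symbol terms -p_i * log2(p_i) with p_i = f_i/75:
  p = 13/75 = 0.173333: log2(p) = -2.528379, -p*log2(p) = 0.438252
  p = 14/75 = 0.186667: log2(p) = -2.421464, -p*log2(p) = 0.452007
  p = 18/75 = 0.240000: log2(p) = -2.058894, -p*log2(p) = 0.494134
  p = 11/75 = 0.146667: log2(p) = -2.769387, -p*log2(p) = 0.406177
  p = 19/75 = 0.253333: log2(p) = -1.980891, -p*log2(p) = 0.501826
H = 0.438252 + 0.452007 + 0.494134 + 0.406177 + 0.501826 = 2.292396

H = 2.2924 bits/symbol


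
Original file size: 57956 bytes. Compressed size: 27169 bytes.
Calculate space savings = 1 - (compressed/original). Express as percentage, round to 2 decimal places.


ratio = compressed/original = 27169/57956 = 0.468787
savings = 1 - ratio = 1 - 0.468787 = 0.531213
as a percentage: 0.531213 * 100 = 53.12%

Space savings = 1 - 27169/57956 = 53.12%


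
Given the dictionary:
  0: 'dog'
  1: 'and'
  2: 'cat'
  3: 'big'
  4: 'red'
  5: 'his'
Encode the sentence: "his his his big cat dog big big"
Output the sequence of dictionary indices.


Look up each word in the dictionary:
  'his' -> 5
  'his' -> 5
  'his' -> 5
  'big' -> 3
  'cat' -> 2
  'dog' -> 0
  'big' -> 3
  'big' -> 3

Encoded: [5, 5, 5, 3, 2, 0, 3, 3]


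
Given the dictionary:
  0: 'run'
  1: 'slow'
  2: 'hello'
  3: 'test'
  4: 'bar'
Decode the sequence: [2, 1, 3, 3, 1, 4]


Look up each index in the dictionary:
  2 -> 'hello'
  1 -> 'slow'
  3 -> 'test'
  3 -> 'test'
  1 -> 'slow'
  4 -> 'bar'

Decoded: "hello slow test test slow bar"


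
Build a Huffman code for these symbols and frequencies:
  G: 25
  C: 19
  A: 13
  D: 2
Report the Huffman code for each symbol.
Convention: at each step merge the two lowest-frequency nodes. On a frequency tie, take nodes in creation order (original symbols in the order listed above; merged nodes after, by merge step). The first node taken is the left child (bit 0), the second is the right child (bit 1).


Huffman tree construction:
Step 1: Merge D(2) + A(13) = 15
Step 2: Merge (D+A)(15) + C(19) = 34
Step 3: Merge G(25) + ((D+A)+C)(34) = 59
Read each symbol's code off the tree from the root (left child = 0, right child = 1).

Codes:
  G: 0 (length 1)
  C: 11 (length 2)
  A: 101 (length 3)
  D: 100 (length 3)
Average code length: 108/59 = 1.8305 bits/symbol


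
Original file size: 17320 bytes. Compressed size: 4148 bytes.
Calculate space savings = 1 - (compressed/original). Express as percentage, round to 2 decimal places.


ratio = compressed/original = 4148/17320 = 0.239492
savings = 1 - ratio = 1 - 0.239492 = 0.760508
as a percentage: 0.760508 * 100 = 76.05%

Space savings = 1 - 4148/17320 = 76.05%


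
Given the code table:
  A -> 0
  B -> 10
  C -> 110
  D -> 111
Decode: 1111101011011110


Decoding:
111 -> D
110 -> C
10 -> B
110 -> C
111 -> D
10 -> B


Result: DCBCDB


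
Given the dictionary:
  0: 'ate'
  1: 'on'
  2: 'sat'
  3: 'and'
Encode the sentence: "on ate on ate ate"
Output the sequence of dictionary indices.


Look up each word in the dictionary:
  'on' -> 1
  'ate' -> 0
  'on' -> 1
  'ate' -> 0
  'ate' -> 0

Encoded: [1, 0, 1, 0, 0]


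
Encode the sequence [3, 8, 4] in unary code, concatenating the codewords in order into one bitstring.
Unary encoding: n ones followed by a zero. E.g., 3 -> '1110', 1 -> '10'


Encode each number as n ones followed by a terminating 0:
  3 -> 1110 (4 bits)
  8 -> 111111110 (9 bits)
  4 -> 11110 (5 bits)
Total length = 4 + 9 + 5 = 18 bits.

Unary([3, 8, 4]) = 111011111111011110 (18 bits)


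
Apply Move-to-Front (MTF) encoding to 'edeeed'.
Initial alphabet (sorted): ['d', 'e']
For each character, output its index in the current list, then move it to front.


MTF encoding:
'e': index 1 in ['d', 'e'] -> ['e', 'd']
'd': index 1 in ['e', 'd'] -> ['d', 'e']
'e': index 1 in ['d', 'e'] -> ['e', 'd']
'e': index 0 in ['e', 'd'] -> ['e', 'd']
'e': index 0 in ['e', 'd'] -> ['e', 'd']
'd': index 1 in ['e', 'd'] -> ['d', 'e']


Output: [1, 1, 1, 0, 0, 1]


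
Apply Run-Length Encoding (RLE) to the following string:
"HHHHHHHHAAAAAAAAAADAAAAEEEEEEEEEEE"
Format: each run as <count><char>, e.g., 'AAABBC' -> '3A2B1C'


Scanning runs left to right:
  i=0: run of 'H' x 8 -> '8H'
  i=8: run of 'A' x 10 -> '10A'
  i=18: run of 'D' x 1 -> '1D'
  i=19: run of 'A' x 4 -> '4A'
  i=23: run of 'E' x 11 -> '11E'

RLE = 8H10A1D4A11E


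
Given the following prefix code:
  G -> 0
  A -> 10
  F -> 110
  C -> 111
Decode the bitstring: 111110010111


Decoding step by step:
Bits 111 -> C
Bits 110 -> F
Bits 0 -> G
Bits 10 -> A
Bits 111 -> C


Decoded message: CFGAC


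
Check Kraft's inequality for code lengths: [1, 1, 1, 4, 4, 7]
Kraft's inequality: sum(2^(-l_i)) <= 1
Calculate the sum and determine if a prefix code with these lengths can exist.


Sum = 2^(-1) + 2^(-1) + 2^(-1) + 2^(-4) + 2^(-4) + 2^(-7)
    = 0.5 + 0.5 + 0.5 + 0.0625 + 0.0625 + 0.0078125
    = 209/128 = 1.6328125
Since 1.6328125 > 1, Kraft's inequality is NOT satisfied.
A prefix code with these lengths CANNOT exist.

Kraft sum = 1.6328125. Not satisfied.


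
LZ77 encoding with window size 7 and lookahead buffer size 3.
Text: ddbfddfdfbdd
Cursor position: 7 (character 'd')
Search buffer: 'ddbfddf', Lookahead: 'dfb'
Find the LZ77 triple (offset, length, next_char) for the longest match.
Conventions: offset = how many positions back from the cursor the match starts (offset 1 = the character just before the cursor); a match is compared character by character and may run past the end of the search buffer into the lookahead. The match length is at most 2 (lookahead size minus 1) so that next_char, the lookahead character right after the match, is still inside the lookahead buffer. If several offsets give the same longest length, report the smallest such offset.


Try each offset into the search buffer:
  offset=1 (pos 6, char 'f'): match length 0
  offset=2 (pos 5, char 'd'): match length 2
  offset=3 (pos 4, char 'd'): match length 1
  offset=4 (pos 3, char 'f'): match length 0
  offset=5 (pos 2, char 'b'): match length 0
  offset=6 (pos 1, char 'd'): match length 1
  offset=7 (pos 0, char 'd'): match length 1
Longest match has length 2 at offset 2.
next_char = character at position 7 + 2 = 9 -> 'b'

Best match: offset=2, length=2 (matching 'df' starting at position 5)
LZ77 triple: (2, 2, 'b')


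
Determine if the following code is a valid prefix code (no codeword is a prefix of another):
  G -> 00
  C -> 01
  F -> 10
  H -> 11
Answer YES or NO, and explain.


Checking each pair (does one codeword prefix another?):
  G='00' vs C='01': no prefix
  G='00' vs F='10': no prefix
  G='00' vs H='11': no prefix
  C='01' vs G='00': no prefix
  C='01' vs F='10': no prefix
  C='01' vs H='11': no prefix
  F='10' vs G='00': no prefix
  F='10' vs C='01': no prefix
  F='10' vs H='11': no prefix
  H='11' vs G='00': no prefix
  H='11' vs C='01': no prefix
  H='11' vs F='10': no prefix
No violation found over all pairs.

YES -- this is a valid prefix code. No codeword is a prefix of any other codeword.


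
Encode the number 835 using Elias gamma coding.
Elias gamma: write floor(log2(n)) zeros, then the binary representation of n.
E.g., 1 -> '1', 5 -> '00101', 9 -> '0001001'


num_bits = floor(log2(835)) + 1 = 10
leading_zeros = num_bits - 1 = 9
binary(835) = 1101000011

Elias gamma(835) = '000000000' + '1101000011' = 0000000001101000011 (19 bits)


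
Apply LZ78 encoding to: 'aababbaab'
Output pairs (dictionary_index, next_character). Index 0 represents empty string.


LZ78 encoding steps:
Dictionary: {0: ''}
Step 1: w='' (idx 0), next='a' -> output (0, 'a'), add 'a' as idx 1
Step 2: w='a' (idx 1), next='b' -> output (1, 'b'), add 'ab' as idx 2
Step 3: w='ab' (idx 2), next='b' -> output (2, 'b'), add 'abb' as idx 3
Step 4: w='a' (idx 1), next='a' -> output (1, 'a'), add 'aa' as idx 4
Step 5: w='' (idx 0), next='b' -> output (0, 'b'), add 'b' as idx 5


Encoded: [(0, 'a'), (1, 'b'), (2, 'b'), (1, 'a'), (0, 'b')]


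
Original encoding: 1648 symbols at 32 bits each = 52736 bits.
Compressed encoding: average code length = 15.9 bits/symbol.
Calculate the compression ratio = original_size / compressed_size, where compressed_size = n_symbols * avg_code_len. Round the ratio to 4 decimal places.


original_size = n_symbols * orig_bits = 1648 * 32 = 52736 bits
compressed_size = n_symbols * avg_code_len = 1648 * 15.9 = 26203.2 bits
ratio = original_size / compressed_size = 52736 / 26203.2 = 2.0126

Compression ratio = 2.0126
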